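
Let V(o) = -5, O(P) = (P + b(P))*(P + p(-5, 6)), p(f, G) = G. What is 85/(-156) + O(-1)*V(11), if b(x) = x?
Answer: 7715/156 ≈ 49.455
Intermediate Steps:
O(P) = 2*P*(6 + P) (O(P) = (P + P)*(P + 6) = (2*P)*(6 + P) = 2*P*(6 + P))
85/(-156) + O(-1)*V(11) = 85/(-156) + (2*(-1)*(6 - 1))*(-5) = 85*(-1/156) + (2*(-1)*5)*(-5) = -85/156 - 10*(-5) = -85/156 + 50 = 7715/156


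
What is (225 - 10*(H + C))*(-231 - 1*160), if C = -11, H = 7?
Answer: -103615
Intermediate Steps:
(225 - 10*(H + C))*(-231 - 1*160) = (225 - 10*(7 - 11))*(-231 - 1*160) = (225 - 10*(-4))*(-231 - 160) = (225 + 40)*(-391) = 265*(-391) = -103615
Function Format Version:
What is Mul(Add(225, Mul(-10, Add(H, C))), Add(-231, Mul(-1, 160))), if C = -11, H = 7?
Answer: -103615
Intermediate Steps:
Mul(Add(225, Mul(-10, Add(H, C))), Add(-231, Mul(-1, 160))) = Mul(Add(225, Mul(-10, Add(7, -11))), Add(-231, Mul(-1, 160))) = Mul(Add(225, Mul(-10, -4)), Add(-231, -160)) = Mul(Add(225, 40), -391) = Mul(265, -391) = -103615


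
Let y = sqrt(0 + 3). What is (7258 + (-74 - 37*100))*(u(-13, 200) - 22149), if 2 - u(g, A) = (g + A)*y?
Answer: -77160148 - 651508*sqrt(3) ≈ -7.8289e+7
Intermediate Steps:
y = sqrt(3) ≈ 1.7320
u(g, A) = 2 - sqrt(3)*(A + g) (u(g, A) = 2 - (g + A)*sqrt(3) = 2 - (A + g)*sqrt(3) = 2 - sqrt(3)*(A + g))
(7258 + (-74 - 37*100))*(u(-13, 200) - 22149) = (7258 + (-74 - 37*100))*((2 - 1*200*sqrt(3) - 1*(-13)*sqrt(3)) - 22149) = (7258 + (-74 - 3700))*((2 - 200*sqrt(3) + 13*sqrt(3)) - 22149) = (7258 - 3774)*((2 - 187*sqrt(3)) - 22149) = 3484*(-22147 - 187*sqrt(3)) = -77160148 - 651508*sqrt(3)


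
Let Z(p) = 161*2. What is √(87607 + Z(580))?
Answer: √87929 ≈ 296.53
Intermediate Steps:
Z(p) = 322
√(87607 + Z(580)) = √(87607 + 322) = √87929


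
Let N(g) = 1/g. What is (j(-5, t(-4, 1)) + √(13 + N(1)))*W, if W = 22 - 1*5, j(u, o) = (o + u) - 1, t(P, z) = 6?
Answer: 17*√14 ≈ 63.608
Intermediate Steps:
j(u, o) = -1 + o + u
W = 17 (W = 22 - 5 = 17)
(j(-5, t(-4, 1)) + √(13 + N(1)))*W = ((-1 + 6 - 5) + √(13 + 1/1))*17 = (0 + √(13 + 1))*17 = (0 + √14)*17 = √14*17 = 17*√14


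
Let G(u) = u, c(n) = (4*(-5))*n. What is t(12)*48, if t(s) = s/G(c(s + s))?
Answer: -6/5 ≈ -1.2000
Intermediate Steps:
c(n) = -20*n
t(s) = -1/40 (t(s) = s/((-20*(s + s))) = s/((-40*s)) = s*(-1/(40*s)) = -1/40)
t(12)*48 = -1/40*48 = -6/5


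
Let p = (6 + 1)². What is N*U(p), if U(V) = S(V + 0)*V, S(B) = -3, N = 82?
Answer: -12054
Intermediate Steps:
p = 49 (p = 7² = 49)
U(V) = -3*V
N*U(p) = 82*(-3*49) = 82*(-147) = -12054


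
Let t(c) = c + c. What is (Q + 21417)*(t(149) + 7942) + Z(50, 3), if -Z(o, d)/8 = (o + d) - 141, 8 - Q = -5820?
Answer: 224499504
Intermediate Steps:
Q = 5828 (Q = 8 - 1*(-5820) = 8 + 5820 = 5828)
t(c) = 2*c
Z(o, d) = 1128 - 8*d - 8*o (Z(o, d) = -8*((o + d) - 141) = -8*((d + o) - 141) = -8*(-141 + d + o) = 1128 - 8*d - 8*o)
(Q + 21417)*(t(149) + 7942) + Z(50, 3) = (5828 + 21417)*(2*149 + 7942) + (1128 - 8*3 - 8*50) = 27245*(298 + 7942) + (1128 - 24 - 400) = 27245*8240 + 704 = 224498800 + 704 = 224499504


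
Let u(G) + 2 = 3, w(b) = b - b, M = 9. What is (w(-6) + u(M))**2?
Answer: 1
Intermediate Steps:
w(b) = 0
u(G) = 1 (u(G) = -2 + 3 = 1)
(w(-6) + u(M))**2 = (0 + 1)**2 = 1**2 = 1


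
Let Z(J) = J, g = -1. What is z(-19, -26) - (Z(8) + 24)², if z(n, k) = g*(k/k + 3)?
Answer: -1028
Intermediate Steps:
z(n, k) = -4 (z(n, k) = -(k/k + 3) = -(1 + 3) = -1*4 = -4)
z(-19, -26) - (Z(8) + 24)² = -4 - (8 + 24)² = -4 - 1*32² = -4 - 1*1024 = -4 - 1024 = -1028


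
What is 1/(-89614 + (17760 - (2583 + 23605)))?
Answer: -1/98042 ≈ -1.0200e-5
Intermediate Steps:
1/(-89614 + (17760 - (2583 + 23605))) = 1/(-89614 + (17760 - 1*26188)) = 1/(-89614 + (17760 - 26188)) = 1/(-89614 - 8428) = 1/(-98042) = -1/98042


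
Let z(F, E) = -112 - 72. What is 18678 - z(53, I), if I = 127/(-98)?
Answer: 18862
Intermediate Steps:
I = -127/98 (I = 127*(-1/98) = -127/98 ≈ -1.2959)
z(F, E) = -184
18678 - z(53, I) = 18678 - 1*(-184) = 18678 + 184 = 18862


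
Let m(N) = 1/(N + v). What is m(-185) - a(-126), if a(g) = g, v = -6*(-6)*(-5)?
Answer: 45989/365 ≈ 126.00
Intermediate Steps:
v = -180 (v = 36*(-5) = -180)
m(N) = 1/(-180 + N) (m(N) = 1/(N - 180) = 1/(-180 + N))
m(-185) - a(-126) = 1/(-180 - 185) - 1*(-126) = 1/(-365) + 126 = -1/365 + 126 = 45989/365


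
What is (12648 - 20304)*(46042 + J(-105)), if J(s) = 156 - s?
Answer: -354495768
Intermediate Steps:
(12648 - 20304)*(46042 + J(-105)) = (12648 - 20304)*(46042 + (156 - 1*(-105))) = -7656*(46042 + (156 + 105)) = -7656*(46042 + 261) = -7656*46303 = -354495768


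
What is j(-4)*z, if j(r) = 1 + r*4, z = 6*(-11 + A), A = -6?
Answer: 1530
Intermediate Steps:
z = -102 (z = 6*(-11 - 6) = 6*(-17) = -102)
j(r) = 1 + 4*r
j(-4)*z = (1 + 4*(-4))*(-102) = (1 - 16)*(-102) = -15*(-102) = 1530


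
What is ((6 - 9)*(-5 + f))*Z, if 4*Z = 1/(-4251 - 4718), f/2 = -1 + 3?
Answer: -3/35876 ≈ -8.3621e-5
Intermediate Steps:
f = 4 (f = 2*(-1 + 3) = 2*2 = 4)
Z = -1/35876 (Z = 1/(4*(-4251 - 4718)) = (¼)/(-8969) = (¼)*(-1/8969) = -1/35876 ≈ -2.7874e-5)
((6 - 9)*(-5 + f))*Z = ((6 - 9)*(-5 + 4))*(-1/35876) = -3*(-1)*(-1/35876) = 3*(-1/35876) = -3/35876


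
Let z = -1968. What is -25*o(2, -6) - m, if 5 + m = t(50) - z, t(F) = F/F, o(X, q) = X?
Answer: -2014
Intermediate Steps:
t(F) = 1
m = 1964 (m = -5 + (1 - 1*(-1968)) = -5 + (1 + 1968) = -5 + 1969 = 1964)
-25*o(2, -6) - m = -25*2 - 1*1964 = -50 - 1964 = -2014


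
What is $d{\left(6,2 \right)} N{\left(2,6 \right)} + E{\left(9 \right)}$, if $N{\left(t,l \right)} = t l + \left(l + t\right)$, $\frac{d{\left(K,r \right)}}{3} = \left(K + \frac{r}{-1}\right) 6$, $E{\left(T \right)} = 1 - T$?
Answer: $1432$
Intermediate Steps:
$d{\left(K,r \right)} = - 18 r + 18 K$ ($d{\left(K,r \right)} = 3 \left(K + \frac{r}{-1}\right) 6 = 3 \left(K + r \left(-1\right)\right) 6 = 3 \left(K - r\right) 6 = 3 \left(- 6 r + 6 K\right) = - 18 r + 18 K$)
$N{\left(t,l \right)} = l + t + l t$ ($N{\left(t,l \right)} = l t + \left(l + t\right) = l + t + l t$)
$d{\left(6,2 \right)} N{\left(2,6 \right)} + E{\left(9 \right)} = \left(\left(-18\right) 2 + 18 \cdot 6\right) \left(6 + 2 + 6 \cdot 2\right) + \left(1 - 9\right) = \left(-36 + 108\right) \left(6 + 2 + 12\right) + \left(1 - 9\right) = 72 \cdot 20 - 8 = 1440 - 8 = 1432$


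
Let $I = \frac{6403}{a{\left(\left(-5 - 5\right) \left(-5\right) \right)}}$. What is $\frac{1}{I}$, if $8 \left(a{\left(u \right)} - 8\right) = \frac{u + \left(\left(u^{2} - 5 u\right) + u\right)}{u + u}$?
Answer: $\frac{175}{102448} \approx 0.0017082$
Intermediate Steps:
$a{\left(u \right)} = 8 + \frac{u^{2} - 3 u}{16 u}$ ($a{\left(u \right)} = 8 + \frac{\left(u + \left(\left(u^{2} - 5 u\right) + u\right)\right) \frac{1}{u + u}}{8} = 8 + \frac{\left(u + \left(u^{2} - 4 u\right)\right) \frac{1}{2 u}}{8} = 8 + \frac{\left(u^{2} - 3 u\right) \frac{1}{2 u}}{8} = 8 + \frac{\frac{1}{2} \frac{1}{u} \left(u^{2} - 3 u\right)}{8} = 8 + \frac{u^{2} - 3 u}{16 u}$)
$I = \frac{102448}{175}$ ($I = \frac{6403}{\frac{125}{16} + \frac{\left(-5 - 5\right) \left(-5\right)}{16}} = \frac{6403}{\frac{125}{16} + \frac{\left(-10\right) \left(-5\right)}{16}} = \frac{6403}{\frac{125}{16} + \frac{1}{16} \cdot 50} = \frac{6403}{\frac{125}{16} + \frac{25}{8}} = \frac{6403}{\frac{175}{16}} = 6403 \cdot \frac{16}{175} = \frac{102448}{175} \approx 585.42$)
$\frac{1}{I} = \frac{1}{\frac{102448}{175}} = \frac{175}{102448}$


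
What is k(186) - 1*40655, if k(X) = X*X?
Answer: -6059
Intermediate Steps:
k(X) = X²
k(186) - 1*40655 = 186² - 1*40655 = 34596 - 40655 = -6059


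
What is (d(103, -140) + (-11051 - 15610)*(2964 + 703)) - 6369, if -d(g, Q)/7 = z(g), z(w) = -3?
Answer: -97772235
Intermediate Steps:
d(g, Q) = 21 (d(g, Q) = -7*(-3) = 21)
(d(103, -140) + (-11051 - 15610)*(2964 + 703)) - 6369 = (21 + (-11051 - 15610)*(2964 + 703)) - 6369 = (21 - 26661*3667) - 6369 = (21 - 97765887) - 6369 = -97765866 - 6369 = -97772235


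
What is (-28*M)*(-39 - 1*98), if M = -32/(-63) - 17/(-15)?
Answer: 283316/45 ≈ 6295.9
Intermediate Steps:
M = 517/315 (M = -32*(-1/63) - 17*(-1/15) = 32/63 + 17/15 = 517/315 ≈ 1.6413)
(-28*M)*(-39 - 1*98) = (-28*517/315)*(-39 - 1*98) = -2068*(-39 - 98)/45 = -2068/45*(-137) = 283316/45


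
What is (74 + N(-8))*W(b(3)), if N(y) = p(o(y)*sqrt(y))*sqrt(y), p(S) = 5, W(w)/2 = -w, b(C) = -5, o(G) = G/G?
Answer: 740 + 100*I*sqrt(2) ≈ 740.0 + 141.42*I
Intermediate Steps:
o(G) = 1
W(w) = -2*w (W(w) = 2*(-w) = -2*w)
N(y) = 5*sqrt(y)
(74 + N(-8))*W(b(3)) = (74 + 5*sqrt(-8))*(-2*(-5)) = (74 + 5*(2*I*sqrt(2)))*10 = (74 + 10*I*sqrt(2))*10 = 740 + 100*I*sqrt(2)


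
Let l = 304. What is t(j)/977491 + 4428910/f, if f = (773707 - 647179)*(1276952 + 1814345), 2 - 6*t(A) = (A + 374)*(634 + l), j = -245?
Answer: -1313928764631865/63721925831999776 ≈ -0.020620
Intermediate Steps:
t(A) = -175405/3 - 469*A/3 (t(A) = 1/3 - (A + 374)*(634 + 304)/6 = 1/3 - (374 + A)*938/6 = 1/3 - (350812 + 938*A)/6 = 1/3 + (-175406/3 - 469*A/3) = -175405/3 - 469*A/3)
f = 391135626816 (f = 126528*3091297 = 391135626816)
t(j)/977491 + 4428910/f = (-175405/3 - 469/3*(-245))/977491 + 4428910/391135626816 = (-175405/3 + 114905/3)*(1/977491) + 4428910*(1/391135626816) = -60500/3*1/977491 + 2214455/195567813408 = -60500/2932473 + 2214455/195567813408 = -1313928764631865/63721925831999776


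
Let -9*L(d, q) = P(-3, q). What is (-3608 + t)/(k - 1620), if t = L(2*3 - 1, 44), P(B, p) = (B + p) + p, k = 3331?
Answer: -32557/15399 ≈ -2.1142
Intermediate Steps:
P(B, p) = B + 2*p
L(d, q) = 1/3 - 2*q/9 (L(d, q) = -(-3 + 2*q)/9 = 1/3 - 2*q/9)
t = -85/9 (t = 1/3 - 2/9*44 = 1/3 - 88/9 = -85/9 ≈ -9.4444)
(-3608 + t)/(k - 1620) = (-3608 - 85/9)/(3331 - 1620) = -32557/9/1711 = -32557/9*1/1711 = -32557/15399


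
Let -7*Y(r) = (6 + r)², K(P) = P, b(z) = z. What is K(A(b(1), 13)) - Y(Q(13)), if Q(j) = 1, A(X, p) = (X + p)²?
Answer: 203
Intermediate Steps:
Y(r) = -(6 + r)²/7
K(A(b(1), 13)) - Y(Q(13)) = (1 + 13)² - (-1)*(6 + 1)²/7 = 14² - (-1)*7²/7 = 196 - (-1)*49/7 = 196 - 1*(-7) = 196 + 7 = 203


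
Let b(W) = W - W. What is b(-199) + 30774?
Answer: 30774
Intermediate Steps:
b(W) = 0
b(-199) + 30774 = 0 + 30774 = 30774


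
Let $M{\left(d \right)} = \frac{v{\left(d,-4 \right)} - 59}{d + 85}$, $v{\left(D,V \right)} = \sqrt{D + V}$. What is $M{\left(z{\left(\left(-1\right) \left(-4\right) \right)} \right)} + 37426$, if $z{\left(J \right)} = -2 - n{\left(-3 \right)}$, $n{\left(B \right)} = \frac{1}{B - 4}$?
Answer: $\frac{21781519}{582} + \frac{i \sqrt{287}}{582} \approx 37425.0 + 0.029108 i$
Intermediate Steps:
$n{\left(B \right)} = \frac{1}{-4 + B}$
$z{\left(J \right)} = - \frac{13}{7}$ ($z{\left(J \right)} = -2 - \frac{1}{-4 - 3} = -2 - \frac{1}{-7} = -2 - - \frac{1}{7} = -2 + \frac{1}{7} = - \frac{13}{7}$)
$M{\left(d \right)} = \frac{-59 + \sqrt{-4 + d}}{85 + d}$ ($M{\left(d \right)} = \frac{\sqrt{d - 4} - 59}{d + 85} = \frac{\sqrt{-4 + d} - 59}{85 + d} = \frac{-59 + \sqrt{-4 + d}}{85 + d}$)
$M{\left(z{\left(\left(-1\right) \left(-4\right) \right)} \right)} + 37426 = \frac{-59 + \sqrt{-4 - \frac{13}{7}}}{85 - \frac{13}{7}} + 37426 = \frac{-59 + \sqrt{- \frac{41}{7}}}{\frac{582}{7}} + 37426 = \frac{7 \left(-59 + \frac{i \sqrt{287}}{7}\right)}{582} + 37426 = \left(- \frac{413}{582} + \frac{i \sqrt{287}}{582}\right) + 37426 = \frac{21781519}{582} + \frac{i \sqrt{287}}{582}$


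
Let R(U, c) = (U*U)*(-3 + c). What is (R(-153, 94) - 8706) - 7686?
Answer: 2113827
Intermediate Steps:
R(U, c) = U**2*(-3 + c)
(R(-153, 94) - 8706) - 7686 = ((-153)**2*(-3 + 94) - 8706) - 7686 = (23409*91 - 8706) - 7686 = (2130219 - 8706) - 7686 = 2121513 - 7686 = 2113827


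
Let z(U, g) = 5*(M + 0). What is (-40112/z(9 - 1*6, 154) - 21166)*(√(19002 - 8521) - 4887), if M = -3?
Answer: 451848762/5 - 277378*√10481/15 ≈ 8.8477e+7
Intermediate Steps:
z(U, g) = -15 (z(U, g) = 5*(-3 + 0) = 5*(-3) = -15)
(-40112/z(9 - 1*6, 154) - 21166)*(√(19002 - 8521) - 4887) = (-40112/(-15) - 21166)*(√(19002 - 8521) - 4887) = (-40112*(-1/15) - 21166)*(√10481 - 4887) = (40112/15 - 21166)*(-4887 + √10481) = -277378*(-4887 + √10481)/15 = 451848762/5 - 277378*√10481/15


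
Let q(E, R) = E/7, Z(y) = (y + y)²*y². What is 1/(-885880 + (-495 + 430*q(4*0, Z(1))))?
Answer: -1/886375 ≈ -1.1282e-6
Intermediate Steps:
Z(y) = 4*y⁴ (Z(y) = (2*y)²*y² = (4*y²)*y² = 4*y⁴)
q(E, R) = E/7 (q(E, R) = E*(⅐) = E/7)
1/(-885880 + (-495 + 430*q(4*0, Z(1)))) = 1/(-885880 + (-495 + 430*((4*0)/7))) = 1/(-885880 + (-495 + 430*((⅐)*0))) = 1/(-885880 + (-495 + 430*0)) = 1/(-885880 + (-495 + 0)) = 1/(-885880 - 495) = 1/(-886375) = -1/886375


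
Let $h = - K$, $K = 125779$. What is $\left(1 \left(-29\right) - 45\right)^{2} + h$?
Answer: $-120303$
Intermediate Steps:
$h = -125779$ ($h = \left(-1\right) 125779 = -125779$)
$\left(1 \left(-29\right) - 45\right)^{2} + h = \left(1 \left(-29\right) - 45\right)^{2} - 125779 = \left(-29 - 45\right)^{2} - 125779 = \left(-74\right)^{2} - 125779 = 5476 - 125779 = -120303$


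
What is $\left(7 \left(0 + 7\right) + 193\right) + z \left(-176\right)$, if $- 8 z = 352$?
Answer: $7986$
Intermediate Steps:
$z = -44$ ($z = \left(- \frac{1}{8}\right) 352 = -44$)
$\left(7 \left(0 + 7\right) + 193\right) + z \left(-176\right) = \left(7 \left(0 + 7\right) + 193\right) - -7744 = \left(7 \cdot 7 + 193\right) + 7744 = \left(49 + 193\right) + 7744 = 242 + 7744 = 7986$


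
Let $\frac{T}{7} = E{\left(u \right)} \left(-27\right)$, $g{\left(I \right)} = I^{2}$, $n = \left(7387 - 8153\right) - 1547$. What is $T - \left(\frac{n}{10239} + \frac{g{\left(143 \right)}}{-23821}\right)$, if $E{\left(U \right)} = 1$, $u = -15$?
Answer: $- \frac{15277744369}{81301073} \approx -187.92$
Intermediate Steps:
$n = -2313$ ($n = -766 - 1547 = -2313$)
$T = -189$ ($T = 7 \cdot 1 \left(-27\right) = 7 \left(-27\right) = -189$)
$T - \left(\frac{n}{10239} + \frac{g{\left(143 \right)}}{-23821}\right) = -189 - \left(- \frac{2313}{10239} + \frac{143^{2}}{-23821}\right) = -189 - \left(\left(-2313\right) \frac{1}{10239} + 20449 \left(- \frac{1}{23821}\right)\right) = -189 - \left(- \frac{771}{3413} - \frac{20449}{23821}\right) = -189 - - \frac{88158428}{81301073} = -189 + \frac{88158428}{81301073} = - \frac{15277744369}{81301073}$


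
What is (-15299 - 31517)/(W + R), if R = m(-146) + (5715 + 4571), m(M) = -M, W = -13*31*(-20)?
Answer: -11704/4623 ≈ -2.5317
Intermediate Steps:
W = 8060 (W = -403*(-20) = 8060)
R = 10432 (R = -1*(-146) + (5715 + 4571) = 146 + 10286 = 10432)
(-15299 - 31517)/(W + R) = (-15299 - 31517)/(8060 + 10432) = -46816/18492 = -46816*1/18492 = -11704/4623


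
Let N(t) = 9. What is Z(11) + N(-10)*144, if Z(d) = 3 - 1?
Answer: 1298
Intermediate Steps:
Z(d) = 2
Z(11) + N(-10)*144 = 2 + 9*144 = 2 + 1296 = 1298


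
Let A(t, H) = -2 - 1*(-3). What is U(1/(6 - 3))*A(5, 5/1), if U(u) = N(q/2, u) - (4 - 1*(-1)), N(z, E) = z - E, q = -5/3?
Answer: -37/6 ≈ -6.1667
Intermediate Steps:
q = -5/3 (q = -5*1/3 = -5/3 ≈ -1.6667)
A(t, H) = 1 (A(t, H) = -2 + 3 = 1)
U(u) = -35/6 - u (U(u) = (-5/3/2 - u) - (4 - 1*(-1)) = (-5/3*1/2 - u) - (4 + 1) = (-5/6 - u) - 1*5 = (-5/6 - u) - 5 = -35/6 - u)
U(1/(6 - 3))*A(5, 5/1) = (-35/6 - 1/(6 - 3))*1 = (-35/6 - 1/3)*1 = -37/6*1 = -37/6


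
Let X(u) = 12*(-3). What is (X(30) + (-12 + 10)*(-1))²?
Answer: 1156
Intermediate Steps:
X(u) = -36
(X(30) + (-12 + 10)*(-1))² = (-36 + (-12 + 10)*(-1))² = (-36 - 2*(-1))² = (-36 + 2)² = (-34)² = 1156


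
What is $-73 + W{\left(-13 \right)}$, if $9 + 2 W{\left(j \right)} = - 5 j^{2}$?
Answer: $-500$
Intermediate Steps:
$W{\left(j \right)} = - \frac{9}{2} - \frac{5 j^{2}}{2}$ ($W{\left(j \right)} = - \frac{9}{2} + \frac{\left(-5\right) j^{2}}{2} = - \frac{9}{2} - \frac{5 j^{2}}{2}$)
$-73 + W{\left(-13 \right)} = -73 - \left(\frac{9}{2} + \frac{5 \left(-13\right)^{2}}{2}\right) = -73 - 427 = -500$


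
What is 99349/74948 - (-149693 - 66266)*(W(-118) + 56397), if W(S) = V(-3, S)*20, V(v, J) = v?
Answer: 911853506750833/74948 ≈ 1.2166e+10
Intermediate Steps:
W(S) = -60 (W(S) = -3*20 = -60)
99349/74948 - (-149693 - 66266)*(W(-118) + 56397) = 99349/74948 - (-149693 - 66266)*(-60 + 56397) = 99349*(1/74948) - (-215959)*56337 = 99349/74948 - 1*(-12166482183) = 99349/74948 + 12166482183 = 911853506750833/74948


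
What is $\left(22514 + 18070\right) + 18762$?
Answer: $59346$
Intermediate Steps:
$\left(22514 + 18070\right) + 18762 = 40584 + 18762 = 59346$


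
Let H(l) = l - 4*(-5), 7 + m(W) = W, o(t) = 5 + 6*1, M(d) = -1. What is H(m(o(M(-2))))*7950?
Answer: 190800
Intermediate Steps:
o(t) = 11 (o(t) = 5 + 6 = 11)
m(W) = -7 + W
H(l) = 20 + l (H(l) = l + 20 = 20 + l)
H(m(o(M(-2))))*7950 = (20 + (-7 + 11))*7950 = (20 + 4)*7950 = 24*7950 = 190800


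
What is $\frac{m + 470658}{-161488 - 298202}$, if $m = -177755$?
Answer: $- \frac{292903}{459690} \approx -0.63717$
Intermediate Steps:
$\frac{m + 470658}{-161488 - 298202} = \frac{-177755 + 470658}{-161488 - 298202} = \frac{292903}{-459690} = 292903 \left(- \frac{1}{459690}\right) = - \frac{292903}{459690}$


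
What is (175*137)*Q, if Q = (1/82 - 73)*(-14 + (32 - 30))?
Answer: 860942250/41 ≈ 2.0999e+7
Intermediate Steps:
Q = 35910/41 (Q = (1/82 - 73)*(-14 + 2) = -5985/82*(-12) = 35910/41 ≈ 875.85)
(175*137)*Q = (175*137)*(35910/41) = 23975*(35910/41) = 860942250/41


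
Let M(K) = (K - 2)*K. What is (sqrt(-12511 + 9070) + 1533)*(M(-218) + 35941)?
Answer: 128620233 + 83901*I*sqrt(3441) ≈ 1.2862e+8 + 4.9216e+6*I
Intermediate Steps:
M(K) = K*(-2 + K) (M(K) = (-2 + K)*K = K*(-2 + K))
(sqrt(-12511 + 9070) + 1533)*(M(-218) + 35941) = (sqrt(-12511 + 9070) + 1533)*(-218*(-2 - 218) + 35941) = (sqrt(-3441) + 1533)*(-218*(-220) + 35941) = (I*sqrt(3441) + 1533)*(47960 + 35941) = (1533 + I*sqrt(3441))*83901 = 128620233 + 83901*I*sqrt(3441)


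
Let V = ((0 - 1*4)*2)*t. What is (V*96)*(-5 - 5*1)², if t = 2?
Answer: -153600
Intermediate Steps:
V = -16 (V = ((0 - 1*4)*2)*2 = ((0 - 4)*2)*2 = -4*2*2 = -8*2 = -16)
(V*96)*(-5 - 5*1)² = (-16*96)*(-5 - 5*1)² = -1536*(-5 - 5)² = -1536*(-10)² = -1536*100 = -153600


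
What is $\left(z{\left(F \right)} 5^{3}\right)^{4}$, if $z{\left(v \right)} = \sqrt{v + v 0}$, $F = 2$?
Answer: $976562500$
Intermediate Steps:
$z{\left(v \right)} = \sqrt{v}$ ($z{\left(v \right)} = \sqrt{v + 0} = \sqrt{v}$)
$\left(z{\left(F \right)} 5^{3}\right)^{4} = \left(\sqrt{2} \cdot 5^{3}\right)^{4} = \left(\sqrt{2} \cdot 125\right)^{4} = \left(125 \sqrt{2}\right)^{4} = 976562500$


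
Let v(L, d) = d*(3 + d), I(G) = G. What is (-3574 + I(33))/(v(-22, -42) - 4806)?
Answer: 3541/3168 ≈ 1.1177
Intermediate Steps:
(-3574 + I(33))/(v(-22, -42) - 4806) = (-3574 + 33)/(-42*(3 - 42) - 4806) = -3541/(-42*(-39) - 4806) = -3541/(1638 - 4806) = -3541/(-3168) = -3541*(-1/3168) = 3541/3168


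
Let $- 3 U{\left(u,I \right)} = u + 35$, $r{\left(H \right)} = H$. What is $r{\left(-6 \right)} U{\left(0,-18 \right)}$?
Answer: $70$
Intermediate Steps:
$U{\left(u,I \right)} = - \frac{35}{3} - \frac{u}{3}$ ($U{\left(u,I \right)} = - \frac{u + 35}{3} = - \frac{35 + u}{3} = - \frac{35}{3} - \frac{u}{3}$)
$r{\left(-6 \right)} U{\left(0,-18 \right)} = - 6 \left(- \frac{35}{3} - 0\right) = - 6 \left(- \frac{35}{3} + 0\right) = \left(-6\right) \left(- \frac{35}{3}\right) = 70$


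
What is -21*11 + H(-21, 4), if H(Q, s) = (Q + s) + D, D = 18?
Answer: -230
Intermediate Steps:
H(Q, s) = 18 + Q + s (H(Q, s) = (Q + s) + 18 = 18 + Q + s)
-21*11 + H(-21, 4) = -21*11 + (18 - 21 + 4) = -231 + 1 = -230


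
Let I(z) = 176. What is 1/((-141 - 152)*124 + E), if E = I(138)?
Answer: -1/36156 ≈ -2.7658e-5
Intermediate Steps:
E = 176
1/((-141 - 152)*124 + E) = 1/((-141 - 152)*124 + 176) = 1/(-293*124 + 176) = 1/(-36332 + 176) = 1/(-36156) = -1/36156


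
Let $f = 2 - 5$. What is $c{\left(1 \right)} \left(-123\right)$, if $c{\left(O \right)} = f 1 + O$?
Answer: $246$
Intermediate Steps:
$f = -3$ ($f = 2 - 5 = -3$)
$c{\left(O \right)} = -3 + O$ ($c{\left(O \right)} = \left(-3\right) 1 + O = -3 + O$)
$c{\left(1 \right)} \left(-123\right) = \left(-3 + 1\right) \left(-123\right) = \left(-2\right) \left(-123\right) = 246$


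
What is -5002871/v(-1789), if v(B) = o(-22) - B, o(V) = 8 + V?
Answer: -5002871/1775 ≈ -2818.5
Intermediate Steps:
v(B) = -14 - B (v(B) = (8 - 22) - B = -14 - B)
-5002871/v(-1789) = -5002871/(-14 - 1*(-1789)) = -5002871/(-14 + 1789) = -5002871/1775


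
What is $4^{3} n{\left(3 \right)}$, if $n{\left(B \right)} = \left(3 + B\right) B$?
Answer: $1152$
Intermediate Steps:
$n{\left(B \right)} = B \left(3 + B\right)$
$4^{3} n{\left(3 \right)} = 4^{3} \cdot 3 \left(3 + 3\right) = 64 \cdot 3 \cdot 6 = 64 \cdot 18 = 1152$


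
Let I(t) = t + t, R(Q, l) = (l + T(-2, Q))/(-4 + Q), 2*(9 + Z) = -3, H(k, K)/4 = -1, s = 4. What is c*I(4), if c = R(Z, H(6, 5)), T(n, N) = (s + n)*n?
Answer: 128/29 ≈ 4.4138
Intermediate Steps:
H(k, K) = -4 (H(k, K) = 4*(-1) = -4)
Z = -21/2 (Z = -9 + (½)*(-3) = -9 - 3/2 = -21/2 ≈ -10.500)
T(n, N) = n*(4 + n) (T(n, N) = (4 + n)*n = n*(4 + n))
R(Q, l) = (-4 + l)/(-4 + Q) (R(Q, l) = (l - 2*(4 - 2))/(-4 + Q) = (l - 2*2)/(-4 + Q) = (l - 4)/(-4 + Q) = (-4 + l)/(-4 + Q))
I(t) = 2*t
c = 16/29 (c = (-4 - 4)/(-4 - 21/2) = -8/(-29/2) = -2/29*(-8) = 16/29 ≈ 0.55172)
c*I(4) = 16*(2*4)/29 = (16/29)*8 = 128/29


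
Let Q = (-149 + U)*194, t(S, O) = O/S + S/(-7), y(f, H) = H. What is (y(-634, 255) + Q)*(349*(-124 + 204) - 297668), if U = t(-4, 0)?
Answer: 53890525188/7 ≈ 7.6986e+9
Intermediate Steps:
t(S, O) = -S/7 + O/S (t(S, O) = O/S + S*(-⅐) = O/S - S/7 = -S/7 + O/S)
U = 4/7 (U = -⅐*(-4) + 0/(-4) = 4/7 + 0*(-¼) = 4/7 + 0 = 4/7 ≈ 0.57143)
Q = -201566/7 (Q = (-149 + 4/7)*194 = -1039/7*194 = -201566/7 ≈ -28795.)
(y(-634, 255) + Q)*(349*(-124 + 204) - 297668) = (255 - 201566/7)*(349*(-124 + 204) - 297668) = -199781*(349*80 - 297668)/7 = -199781*(27920 - 297668)/7 = -199781/7*(-269748) = 53890525188/7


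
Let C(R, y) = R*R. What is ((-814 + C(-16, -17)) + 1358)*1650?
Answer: 1320000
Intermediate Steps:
C(R, y) = R**2
((-814 + C(-16, -17)) + 1358)*1650 = ((-814 + (-16)**2) + 1358)*1650 = ((-814 + 256) + 1358)*1650 = (-558 + 1358)*1650 = 800*1650 = 1320000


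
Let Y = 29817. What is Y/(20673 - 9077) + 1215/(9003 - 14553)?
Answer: 5046507/2145260 ≈ 2.3524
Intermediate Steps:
Y/(20673 - 9077) + 1215/(9003 - 14553) = 29817/(20673 - 9077) + 1215/(9003 - 14553) = 29817/11596 + 1215/(-5550) = 29817*(1/11596) + 1215*(-1/5550) = 29817/11596 - 81/370 = 5046507/2145260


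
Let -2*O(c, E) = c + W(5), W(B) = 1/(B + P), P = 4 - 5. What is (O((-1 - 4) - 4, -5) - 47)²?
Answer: 116281/64 ≈ 1816.9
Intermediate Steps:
P = -1
W(B) = 1/(-1 + B) (W(B) = 1/(B - 1) = 1/(-1 + B))
O(c, E) = -⅛ - c/2 (O(c, E) = -(c + 1/(-1 + 5))/2 = -(c + 1/4)/2 = -(c + ¼)/2 = -(¼ + c)/2 = -⅛ - c/2)
(O((-1 - 4) - 4, -5) - 47)² = ((-⅛ - ((-1 - 4) - 4)/2) - 47)² = ((-⅛ - (-5 - 4)/2) - 47)² = ((-⅛ - ½*(-9)) - 47)² = ((-⅛ + 9/2) - 47)² = (35/8 - 47)² = (-341/8)² = 116281/64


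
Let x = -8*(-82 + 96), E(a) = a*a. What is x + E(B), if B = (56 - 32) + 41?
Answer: 4113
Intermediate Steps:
B = 65 (B = 24 + 41 = 65)
E(a) = a**2
x = -112 (x = -8*14 = -112)
x + E(B) = -112 + 65**2 = -112 + 4225 = 4113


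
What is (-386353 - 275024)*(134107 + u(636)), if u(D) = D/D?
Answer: -88695946716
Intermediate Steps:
u(D) = 1
(-386353 - 275024)*(134107 + u(636)) = (-386353 - 275024)*(134107 + 1) = -661377*134108 = -88695946716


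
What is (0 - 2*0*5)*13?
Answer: 0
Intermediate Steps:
(0 - 2*0*5)*13 = (0 + 0*5)*13 = (0 + 0)*13 = 0*13 = 0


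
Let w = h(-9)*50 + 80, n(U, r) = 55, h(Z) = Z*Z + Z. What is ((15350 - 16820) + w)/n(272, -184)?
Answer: 442/11 ≈ 40.182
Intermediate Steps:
h(Z) = Z + Z² (h(Z) = Z² + Z = Z + Z²)
w = 3680 (w = -9*(1 - 9)*50 + 80 = -9*(-8)*50 + 80 = 72*50 + 80 = 3600 + 80 = 3680)
((15350 - 16820) + w)/n(272, -184) = ((15350 - 16820) + 3680)/55 = (-1470 + 3680)*(1/55) = 2210*(1/55) = 442/11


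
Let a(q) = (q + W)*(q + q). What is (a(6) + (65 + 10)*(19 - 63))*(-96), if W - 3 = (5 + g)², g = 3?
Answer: 232704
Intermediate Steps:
W = 67 (W = 3 + (5 + 3)² = 3 + 8² = 3 + 64 = 67)
a(q) = 2*q*(67 + q) (a(q) = (q + 67)*(q + q) = (67 + q)*(2*q) = 2*q*(67 + q))
(a(6) + (65 + 10)*(19 - 63))*(-96) = (2*6*(67 + 6) + (65 + 10)*(19 - 63))*(-96) = (2*6*73 + 75*(-44))*(-96) = (876 - 3300)*(-96) = -2424*(-96) = 232704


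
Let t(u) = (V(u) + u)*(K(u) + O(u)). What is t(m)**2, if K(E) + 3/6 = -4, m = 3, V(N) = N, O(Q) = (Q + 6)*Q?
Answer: 18225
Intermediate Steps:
O(Q) = Q*(6 + Q) (O(Q) = (6 + Q)*Q = Q*(6 + Q))
K(E) = -9/2 (K(E) = -1/2 - 4 = -9/2)
t(u) = 2*u*(-9/2 + u*(6 + u)) (t(u) = (u + u)*(-9/2 + u*(6 + u)) = (2*u)*(-9/2 + u*(6 + u)) = 2*u*(-9/2 + u*(6 + u)))
t(m)**2 = (3*(-9 + 2*3*(6 + 3)))**2 = (3*(-9 + 2*3*9))**2 = (3*(-9 + 54))**2 = (3*45)**2 = 135**2 = 18225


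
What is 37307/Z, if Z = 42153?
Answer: 37307/42153 ≈ 0.88504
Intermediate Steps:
37307/Z = 37307/42153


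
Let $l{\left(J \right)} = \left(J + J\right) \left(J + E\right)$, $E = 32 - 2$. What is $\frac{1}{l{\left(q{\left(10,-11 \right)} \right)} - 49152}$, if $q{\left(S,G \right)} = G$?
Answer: $- \frac{1}{49570} \approx -2.0173 \cdot 10^{-5}$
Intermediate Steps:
$E = 30$ ($E = 32 - 2 = 30$)
$l{\left(J \right)} = 2 J \left(30 + J\right)$ ($l{\left(J \right)} = \left(J + J\right) \left(J + 30\right) = 2 J \left(30 + J\right)$)
$\frac{1}{l{\left(q{\left(10,-11 \right)} \right)} - 49152} = \frac{1}{2 \left(-11\right) \left(30 - 11\right) - 49152} = \frac{1}{2 \left(-11\right) 19 - 49152} = \frac{1}{-418 - 49152} = \frac{1}{-49570} = - \frac{1}{49570}$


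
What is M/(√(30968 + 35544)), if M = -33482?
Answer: -16741*√4157/8314 ≈ -129.83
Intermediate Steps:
M/(√(30968 + 35544)) = -33482/√(30968 + 35544) = -33482*√4157/16628 = -16741*√4157/8314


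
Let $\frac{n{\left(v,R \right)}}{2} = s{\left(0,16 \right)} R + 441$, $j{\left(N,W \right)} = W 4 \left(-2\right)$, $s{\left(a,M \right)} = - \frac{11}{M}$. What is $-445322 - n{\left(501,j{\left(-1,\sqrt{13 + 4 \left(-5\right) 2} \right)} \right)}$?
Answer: $-446204 - 33 i \sqrt{3} \approx -4.462 \cdot 10^{5} - 57.158 i$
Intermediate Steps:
$j{\left(N,W \right)} = - 8 W$ ($j{\left(N,W \right)} = 4 W \left(-2\right) = - 8 W$)
$n{\left(v,R \right)} = 882 - \frac{11 R}{8}$ ($n{\left(v,R \right)} = 2 \left(- \frac{11}{16} R + 441\right) = 2 \left(\left(-11\right) \frac{1}{16} R + 441\right) = 2 \left(- \frac{11 R}{16} + 441\right) = 2 \left(441 - \frac{11 R}{16}\right) = 882 - \frac{11 R}{8}$)
$-445322 - n{\left(501,j{\left(-1,\sqrt{13 + 4 \left(-5\right) 2} \right)} \right)} = -445322 - \left(882 - \frac{11 \left(- 8 \sqrt{13 + 4 \left(-5\right) 2}\right)}{8}\right) = -445322 - \left(882 - \frac{11 \left(- 8 \sqrt{13 - 40}\right)}{8}\right) = -445322 - \left(882 - \frac{11 \left(- 8 \sqrt{-27}\right)}{8}\right) = -445322 - \left(882 - \frac{11 \left(- 8 \cdot 3 i \sqrt{3}\right)}{8}\right) = -445322 - \left(882 - \frac{11 \left(- 24 i \sqrt{3}\right)}{8}\right) = -445322 - \left(882 + 33 i \sqrt{3}\right) = -446204 - 33 i \sqrt{3}$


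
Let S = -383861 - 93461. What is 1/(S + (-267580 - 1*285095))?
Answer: -1/1029997 ≈ -9.7088e-7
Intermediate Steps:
S = -477322
1/(S + (-267580 - 1*285095)) = 1/(-477322 + (-267580 - 1*285095)) = 1/(-477322 + (-267580 - 285095)) = 1/(-477322 - 552675) = 1/(-1029997) = -1/1029997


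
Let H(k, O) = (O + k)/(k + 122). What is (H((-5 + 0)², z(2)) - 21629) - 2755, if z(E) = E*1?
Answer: -1194807/49 ≈ -24384.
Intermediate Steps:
z(E) = E
H(k, O) = (O + k)/(122 + k)
(H((-5 + 0)², z(2)) - 21629) - 2755 = ((2 + (-5 + 0)²)/(122 + (-5 + 0)²) - 21629) - 2755 = ((2 + (-5)²)/(122 + (-5)²) - 21629) - 2755 = ((2 + 25)/(122 + 25) - 21629) - 2755 = (27/147 - 21629) - 2755 = ((1/147)*27 - 21629) - 2755 = (9/49 - 21629) - 2755 = -1059812/49 - 2755 = -1194807/49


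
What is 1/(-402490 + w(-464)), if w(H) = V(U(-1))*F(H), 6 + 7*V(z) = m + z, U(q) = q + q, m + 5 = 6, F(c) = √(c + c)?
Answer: I/(2*(-201245*I + 2*√58)) ≈ -2.4845e-6 + 1.8805e-10*I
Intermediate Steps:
F(c) = √2*√c (F(c) = √(2*c) = √2*√c)
m = 1 (m = -5 + 6 = 1)
U(q) = 2*q
V(z) = -5/7 + z/7 (V(z) = -6/7 + (1 + z)/7 = -6/7 + (⅐ + z/7) = -5/7 + z/7)
w(H) = -√2*√H (w(H) = (-5/7 + (2*(-1))/7)*(√2*√H) = (-5/7 + (⅐)*(-2))*(√2*√H) = (-5/7 - 2/7)*(√2*√H) = -√2*√H)
1/(-402490 + w(-464)) = 1/(-402490 - √2*√(-464)) = 1/(-402490 - √2*4*I*√29) = 1/(-402490 - 4*I*√58)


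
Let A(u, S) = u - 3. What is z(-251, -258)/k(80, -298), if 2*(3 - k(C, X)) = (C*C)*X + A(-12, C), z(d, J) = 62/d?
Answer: -124/478712471 ≈ -2.5903e-7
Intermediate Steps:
A(u, S) = -3 + u
k(C, X) = 21/2 - X*C²/2 (k(C, X) = 3 - ((C*C)*X + (-3 - 12))/2 = 3 - (C²*X - 15)/2 = 3 - (X*C² - 15)/2 = 3 - (-15 + X*C²)/2 = 3 + (15/2 - X*C²/2) = 21/2 - X*C²/2)
z(-251, -258)/k(80, -298) = (62/(-251))/(21/2 - ½*(-298)*80²) = (62*(-1/251))/(21/2 - ½*(-298)*6400) = -62/(251*(21/2 + 953600)) = -62/(251*1907221/2) = -62/251*2/1907221 = -124/478712471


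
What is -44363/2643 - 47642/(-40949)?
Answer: -1690702681/108228207 ≈ -15.622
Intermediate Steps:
-44363/2643 - 47642/(-40949) = -44363*1/2643 - 47642*(-1/40949) = -44363/2643 + 47642/40949 = -1690702681/108228207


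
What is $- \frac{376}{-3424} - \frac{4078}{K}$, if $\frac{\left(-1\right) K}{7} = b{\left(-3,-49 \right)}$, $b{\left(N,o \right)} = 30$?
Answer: $\frac{877627}{44940} \approx 19.529$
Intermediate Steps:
$K = -210$ ($K = \left(-7\right) 30 = -210$)
$- \frac{376}{-3424} - \frac{4078}{K} = - \frac{376}{-3424} - \frac{4078}{-210} = \left(-376\right) \left(- \frac{1}{3424}\right) - - \frac{2039}{105} = \frac{47}{428} + \frac{2039}{105} = \frac{877627}{44940}$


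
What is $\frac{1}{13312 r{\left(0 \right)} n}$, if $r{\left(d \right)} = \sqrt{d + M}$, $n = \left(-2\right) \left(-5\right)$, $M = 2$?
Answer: $\frac{\sqrt{2}}{266240} \approx 5.3118 \cdot 10^{-6}$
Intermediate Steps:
$n = 10$
$r{\left(d \right)} = \sqrt{2 + d}$ ($r{\left(d \right)} = \sqrt{d + 2} = \sqrt{2 + d}$)
$\frac{1}{13312 r{\left(0 \right)} n} = \frac{1}{13312 \sqrt{2 + 0} \cdot 10} = \frac{1}{13312 \sqrt{2} \cdot 10} = \frac{1}{13312 \cdot 10 \sqrt{2}} = \frac{1}{133120 \sqrt{2}} = \frac{\sqrt{2}}{266240}$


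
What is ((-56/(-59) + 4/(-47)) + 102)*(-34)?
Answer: -9698228/2773 ≈ -3497.4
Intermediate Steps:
((-56/(-59) + 4/(-47)) + 102)*(-34) = ((-56*(-1/59) + 4*(-1/47)) + 102)*(-34) = ((56/59 - 4/47) + 102)*(-34) = (2396/2773 + 102)*(-34) = (285242/2773)*(-34) = -9698228/2773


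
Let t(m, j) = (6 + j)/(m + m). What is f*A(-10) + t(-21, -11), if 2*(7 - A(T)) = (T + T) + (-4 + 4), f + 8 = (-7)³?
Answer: -250609/42 ≈ -5966.9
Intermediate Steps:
f = -351 (f = -8 + (-7)³ = -8 - 343 = -351)
A(T) = 7 - T (A(T) = 7 - ((T + T) + (-4 + 4))/2 = 7 - (2*T + 0)/2 = 7 - T)
t(m, j) = (6 + j)/(2*m) (t(m, j) = (6 + j)/((2*m)) = (6 + j)*(1/(2*m)) = (6 + j)/(2*m))
f*A(-10) + t(-21, -11) = -351*(7 - 1*(-10)) + (½)*(6 - 11)/(-21) = -351*(7 + 10) + (½)*(-1/21)*(-5) = -351*17 + 5/42 = -5967 + 5/42 = -250609/42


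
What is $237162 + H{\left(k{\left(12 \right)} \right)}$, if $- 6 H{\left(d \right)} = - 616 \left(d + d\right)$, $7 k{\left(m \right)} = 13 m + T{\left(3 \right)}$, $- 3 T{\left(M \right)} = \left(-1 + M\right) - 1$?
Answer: $\frac{2175554}{9} \approx 2.4173 \cdot 10^{5}$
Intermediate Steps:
$T{\left(M \right)} = \frac{2}{3} - \frac{M}{3}$ ($T{\left(M \right)} = - \frac{\left(-1 + M\right) - 1}{3} = - \frac{-2 + M}{3} = \frac{2}{3} - \frac{M}{3}$)
$k{\left(m \right)} = - \frac{1}{21} + \frac{13 m}{7}$ ($k{\left(m \right)} = \frac{13 m + \left(\frac{2}{3} - 1\right)}{7} = \frac{13 m - \frac{1}{3}}{7} = \frac{- \frac{1}{3} + 13 m}{7} = - \frac{1}{21} + \frac{13 m}{7}$)
$H{\left(d \right)} = \frac{616 d}{3}$ ($H{\left(d \right)} = - \frac{\left(-616\right) \left(d + d\right)}{6} = - \frac{\left(-616\right) 2 d}{6} = - \frac{\left(-1232\right) d}{6} = \frac{616 d}{3}$)
$237162 + H{\left(k{\left(12 \right)} \right)} = 237162 + \frac{616 \left(- \frac{1}{21} + \frac{13}{7} \cdot 12\right)}{3} = 237162 + \frac{616 \left(- \frac{1}{21} + \frac{156}{7}\right)}{3} = 237162 + \frac{616}{3} \cdot \frac{467}{21} = 237162 + \frac{41096}{9} = \frac{2175554}{9}$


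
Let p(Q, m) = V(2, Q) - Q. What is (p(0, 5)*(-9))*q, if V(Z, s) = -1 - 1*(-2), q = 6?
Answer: -54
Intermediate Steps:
V(Z, s) = 1 (V(Z, s) = -1 + 2 = 1)
p(Q, m) = 1 - Q
(p(0, 5)*(-9))*q = ((1 - 1*0)*(-9))*6 = ((1 + 0)*(-9))*6 = (1*(-9))*6 = -9*6 = -54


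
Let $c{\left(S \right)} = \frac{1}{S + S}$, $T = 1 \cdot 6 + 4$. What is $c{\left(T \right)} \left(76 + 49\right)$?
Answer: $\frac{25}{4} \approx 6.25$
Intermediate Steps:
$T = 10$ ($T = 6 + 4 = 10$)
$c{\left(S \right)} = \frac{1}{2 S}$
$c{\left(T \right)} \left(76 + 49\right) = \frac{1}{2 \cdot 10} \left(76 + 49\right) = \frac{1}{2} \cdot \frac{1}{10} \cdot 125 = \frac{1}{20} \cdot 125 = \frac{25}{4}$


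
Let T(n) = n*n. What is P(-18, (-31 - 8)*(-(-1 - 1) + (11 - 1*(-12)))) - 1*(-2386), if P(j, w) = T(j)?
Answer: 2710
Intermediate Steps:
T(n) = n²
P(j, w) = j²
P(-18, (-31 - 8)*(-(-1 - 1) + (11 - 1*(-12)))) - 1*(-2386) = (-18)² - 1*(-2386) = 324 + 2386 = 2710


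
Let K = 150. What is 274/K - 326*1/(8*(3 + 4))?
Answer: -8389/2100 ≈ -3.9948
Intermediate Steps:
274/K - 326*1/(8*(3 + 4)) = 274/150 - 326*1/(8*(3 + 4)) = 274*(1/150) - 326/(8*7) = 137/75 - 326/56 = 137/75 - 326*1/56 = 137/75 - 163/28 = -8389/2100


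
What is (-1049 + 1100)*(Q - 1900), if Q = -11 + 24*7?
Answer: -88893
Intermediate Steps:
Q = 157 (Q = -11 + 168 = 157)
(-1049 + 1100)*(Q - 1900) = (-1049 + 1100)*(157 - 1900) = 51*(-1743) = -88893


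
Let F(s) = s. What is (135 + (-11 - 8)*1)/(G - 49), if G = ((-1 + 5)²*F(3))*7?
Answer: 116/287 ≈ 0.40418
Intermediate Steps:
G = 336 (G = ((-1 + 5)²*3)*7 = (4²*3)*7 = (16*3)*7 = 48*7 = 336)
(135 + (-11 - 8)*1)/(G - 49) = (135 + (-11 - 8)*1)/(336 - 49) = (135 - 19*1)/287 = (135 - 19)*(1/287) = 116*(1/287) = 116/287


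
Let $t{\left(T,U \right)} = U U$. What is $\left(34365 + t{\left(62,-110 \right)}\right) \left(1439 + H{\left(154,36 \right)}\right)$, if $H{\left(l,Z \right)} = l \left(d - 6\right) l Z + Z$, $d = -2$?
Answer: $-317297078845$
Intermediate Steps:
$t{\left(T,U \right)} = U^{2}$
$H{\left(l,Z \right)} = Z - 8 Z l^{2}$ ($H{\left(l,Z \right)} = l \left(-2 - 6\right) l Z + Z = l \left(-8\right) l Z + Z = - 8 l l Z + Z = - 8 l^{2} Z + Z = - 8 Z l^{2} + Z = Z - 8 Z l^{2}$)
$\left(34365 + t{\left(62,-110 \right)}\right) \left(1439 + H{\left(154,36 \right)}\right) = \left(34365 + \left(-110\right)^{2}\right) \left(1439 + 36 \left(1 - 8 \cdot 154^{2}\right)\right) = \left(34365 + 12100\right) \left(1439 + 36 \left(1 - 189728\right)\right) = 46465 \left(1439 + 36 \left(1 - 189728\right)\right) = 46465 \left(1439 + 36 \left(-189727\right)\right) = 46465 \left(1439 - 6830172\right) = 46465 \left(-6828733\right) = -317297078845$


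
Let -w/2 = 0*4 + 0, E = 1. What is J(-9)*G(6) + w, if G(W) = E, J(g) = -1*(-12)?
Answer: 12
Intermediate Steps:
J(g) = 12
G(W) = 1
w = 0 (w = -2*(0*4 + 0) = -2*(0 + 0) = -2*0 = 0)
J(-9)*G(6) + w = 12*1 + 0 = 12 + 0 = 12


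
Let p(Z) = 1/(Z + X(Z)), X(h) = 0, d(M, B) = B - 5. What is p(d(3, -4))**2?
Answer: 1/81 ≈ 0.012346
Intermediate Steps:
d(M, B) = -5 + B
p(Z) = 1/Z (p(Z) = 1/(Z + 0) = 1/Z)
p(d(3, -4))**2 = (1/(-5 - 4))**2 = (1/(-9))**2 = (-1/9)**2 = 1/81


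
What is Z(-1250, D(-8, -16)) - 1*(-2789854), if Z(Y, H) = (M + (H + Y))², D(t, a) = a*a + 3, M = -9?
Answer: 3789854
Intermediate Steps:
D(t, a) = 3 + a² (D(t, a) = a² + 3 = 3 + a²)
Z(Y, H) = (-9 + H + Y)² (Z(Y, H) = (-9 + (H + Y))² = (-9 + H + Y)²)
Z(-1250, D(-8, -16)) - 1*(-2789854) = (-9 + (3 + (-16)²) - 1250)² - 1*(-2789854) = (-9 + (3 + 256) - 1250)² + 2789854 = (-9 + 259 - 1250)² + 2789854 = (-1000)² + 2789854 = 1000000 + 2789854 = 3789854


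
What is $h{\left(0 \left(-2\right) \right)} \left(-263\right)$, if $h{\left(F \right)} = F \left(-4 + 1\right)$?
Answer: $0$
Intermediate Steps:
$h{\left(F \right)} = - 3 F$ ($h{\left(F \right)} = F \left(-3\right) = - 3 F$)
$h{\left(0 \left(-2\right) \right)} \left(-263\right) = - 3 \cdot 0 \left(-2\right) \left(-263\right) = \left(-3\right) 0 \left(-263\right) = 0 \left(-263\right) = 0$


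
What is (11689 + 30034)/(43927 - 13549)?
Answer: 41723/30378 ≈ 1.3735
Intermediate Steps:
(11689 + 30034)/(43927 - 13549) = 41723/30378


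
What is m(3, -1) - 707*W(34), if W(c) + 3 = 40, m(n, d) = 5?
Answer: -26154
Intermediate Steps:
W(c) = 37 (W(c) = -3 + 40 = 37)
m(3, -1) - 707*W(34) = 5 - 707*37 = 5 - 26159 = -26154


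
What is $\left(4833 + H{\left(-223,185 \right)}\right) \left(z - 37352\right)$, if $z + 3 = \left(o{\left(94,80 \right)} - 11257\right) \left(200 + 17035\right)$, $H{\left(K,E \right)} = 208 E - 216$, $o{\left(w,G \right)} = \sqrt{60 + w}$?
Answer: $-8363048269750 + 742776795 \sqrt{154} \approx -8.3538 \cdot 10^{12}$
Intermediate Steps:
$H{\left(K,E \right)} = -216 + 208 E$
$z = -194014398 + 17235 \sqrt{154}$ ($z = -3 + \left(\sqrt{60 + 94} - 11257\right) \left(200 + 17035\right) = -3 + \left(\sqrt{154} - 11257\right) 17235 = -3 + \left(-11257 + \sqrt{154}\right) 17235 = -3 - \left(194014395 - 17235 \sqrt{154}\right) = -194014398 + 17235 \sqrt{154} \approx -1.938 \cdot 10^{8}$)
$\left(4833 + H{\left(-223,185 \right)}\right) \left(z - 37352\right) = \left(4833 + \left(-216 + 208 \cdot 185\right)\right) \left(\left(-194014398 + 17235 \sqrt{154}\right) - 37352\right) = \left(4833 + \left(-216 + 38480\right)\right) \left(-194051750 + 17235 \sqrt{154}\right) = \left(4833 + 38264\right) \left(-194051750 + 17235 \sqrt{154}\right) = 43097 \left(-194051750 + 17235 \sqrt{154}\right) = -8363048269750 + 742776795 \sqrt{154}$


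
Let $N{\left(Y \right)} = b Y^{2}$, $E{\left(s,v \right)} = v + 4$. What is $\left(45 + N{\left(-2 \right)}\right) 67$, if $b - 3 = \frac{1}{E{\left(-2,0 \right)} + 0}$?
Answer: $3886$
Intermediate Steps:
$E{\left(s,v \right)} = 4 + v$
$b = \frac{13}{4}$ ($b = 3 + \frac{1}{\left(4 + 0\right) + 0} = 3 + \frac{1}{4 + 0} = 3 + \frac{1}{4} = \frac{13}{4} \approx 3.25$)
$N{\left(Y \right)} = \frac{13 Y^{2}}{4}$
$\left(45 + N{\left(-2 \right)}\right) 67 = \left(45 + \frac{13 \left(-2\right)^{2}}{4}\right) 67 = \left(45 + \frac{13}{4} \cdot 4\right) 67 = \left(45 + 13\right) 67 = 58 \cdot 67 = 3886$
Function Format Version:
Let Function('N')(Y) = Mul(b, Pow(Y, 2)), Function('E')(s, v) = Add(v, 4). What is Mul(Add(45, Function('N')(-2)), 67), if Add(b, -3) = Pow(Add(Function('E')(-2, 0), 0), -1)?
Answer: 3886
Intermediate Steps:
Function('E')(s, v) = Add(4, v)
b = Rational(13, 4) (b = Add(3, Pow(Add(Add(4, 0), 0), -1)) = Add(3, Pow(Add(4, 0), -1)) = Add(3, Pow(4, -1)) = Add(3, Rational(1, 4)) = Rational(13, 4) ≈ 3.2500)
Function('N')(Y) = Mul(Rational(13, 4), Pow(Y, 2))
Mul(Add(45, Function('N')(-2)), 67) = Mul(Add(45, Mul(Rational(13, 4), Pow(-2, 2))), 67) = Mul(Add(45, Mul(Rational(13, 4), 4)), 67) = Mul(Add(45, 13), 67) = Mul(58, 67) = 3886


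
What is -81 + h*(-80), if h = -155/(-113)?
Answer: -21553/113 ≈ -190.73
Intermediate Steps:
h = 155/113 (h = -155*(-1/113) = 155/113 ≈ 1.3717)
-81 + h*(-80) = -81 + (155/113)*(-80) = -81 - 12400/113 = -21553/113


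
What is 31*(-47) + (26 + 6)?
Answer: -1425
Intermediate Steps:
31*(-47) + (26 + 6) = -1457 + 32 = -1425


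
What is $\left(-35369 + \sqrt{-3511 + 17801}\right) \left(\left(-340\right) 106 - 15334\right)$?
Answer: $1817047006 - 51374 \sqrt{14290} \approx 1.8109 \cdot 10^{9}$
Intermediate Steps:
$\left(-35369 + \sqrt{-3511 + 17801}\right) \left(\left(-340\right) 106 - 15334\right) = \left(-35369 + \sqrt{14290}\right) \left(-36040 - 15334\right) = \left(-35369 + \sqrt{14290}\right) \left(-51374\right) = 1817047006 - 51374 \sqrt{14290}$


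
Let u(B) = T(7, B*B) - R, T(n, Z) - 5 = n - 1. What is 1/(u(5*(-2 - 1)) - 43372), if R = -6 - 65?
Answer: -1/43290 ≈ -2.3100e-5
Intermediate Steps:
R = -71
T(n, Z) = 4 + n (T(n, Z) = 5 + (n - 1) = 5 + (-1 + n) = 4 + n)
u(B) = 82 (u(B) = (4 + 7) - 1*(-71) = 11 + 71 = 82)
1/(u(5*(-2 - 1)) - 43372) = 1/(82 - 43372) = 1/(-43290) = -1/43290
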